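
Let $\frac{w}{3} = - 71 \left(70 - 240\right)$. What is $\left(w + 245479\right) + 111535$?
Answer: $393224$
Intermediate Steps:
$w = 36210$ ($w = 3 \left(- 71 \left(70 - 240\right)\right) = 3 \left(\left(-71\right) \left(-170\right)\right) = 3 \cdot 12070 = 36210$)
$\left(w + 245479\right) + 111535 = \left(36210 + 245479\right) + 111535 = 281689 + 111535 = 393224$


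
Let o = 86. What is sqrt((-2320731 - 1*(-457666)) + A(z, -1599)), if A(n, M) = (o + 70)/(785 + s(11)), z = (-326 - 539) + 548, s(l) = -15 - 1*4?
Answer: 23*I*sqrt(516618359)/383 ≈ 1364.9*I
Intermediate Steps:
s(l) = -19 (s(l) = -15 - 4 = -19)
z = -317 (z = -865 + 548 = -317)
A(n, M) = 78/383 (A(n, M) = (86 + 70)/(785 - 19) = 156/766 = 156*(1/766) = 78/383)
sqrt((-2320731 - 1*(-457666)) + A(z, -1599)) = sqrt((-2320731 - 1*(-457666)) + 78/383) = sqrt((-2320731 + 457666) + 78/383) = sqrt(-1863065 + 78/383) = sqrt(-713553817/383) = 23*I*sqrt(516618359)/383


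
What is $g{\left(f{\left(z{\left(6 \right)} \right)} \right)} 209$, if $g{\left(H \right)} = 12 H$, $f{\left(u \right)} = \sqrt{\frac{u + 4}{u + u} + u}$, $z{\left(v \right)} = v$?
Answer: $418 \sqrt{246} \approx 6556.1$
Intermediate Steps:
$f{\left(u \right)} = \sqrt{u + \frac{4 + u}{2 u}}$ ($f{\left(u \right)} = \sqrt{\frac{4 + u}{2 u} + u} = \sqrt{u + \frac{4 + u}{2 u}}$)
$g{\left(f{\left(z{\left(6 \right)} \right)} \right)} 209 = 12 \frac{\sqrt{2 + 4 \cdot 6 + \frac{8}{6}}}{2} \cdot 209 = 12 \frac{\sqrt{2 + 24 + 8 \cdot \frac{1}{6}}}{2} \cdot 209 = 12 \frac{\sqrt{2 + 24 + \frac{4}{3}}}{2} \cdot 209 = 12 \frac{\sqrt{\frac{82}{3}}}{2} \cdot 209 = 12 \frac{\frac{1}{3} \sqrt{246}}{2} \cdot 209 = 12 \frac{\sqrt{246}}{6} \cdot 209 = 2 \sqrt{246} \cdot 209 = 418 \sqrt{246}$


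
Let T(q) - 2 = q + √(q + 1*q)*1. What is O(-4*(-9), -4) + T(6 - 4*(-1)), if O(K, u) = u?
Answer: 8 + 2*√5 ≈ 12.472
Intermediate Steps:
T(q) = 2 + q + √2*√q (T(q) = 2 + (q + √(q + 1*q)*1) = 2 + (q + √(q + q)*1) = 2 + (q + √(2*q)*1) = 2 + (q + (√2*√q)*1) = 2 + (q + √2*√q) = 2 + q + √2*√q)
O(-4*(-9), -4) + T(6 - 4*(-1)) = -4 + (2 + (6 - 4*(-1)) + √2*√(6 - 4*(-1))) = -4 + (2 + (6 + 4) + √2*√(6 + 4)) = -4 + (2 + 10 + √2*√10) = -4 + (2 + 10 + 2*√5) = -4 + (12 + 2*√5) = 8 + 2*√5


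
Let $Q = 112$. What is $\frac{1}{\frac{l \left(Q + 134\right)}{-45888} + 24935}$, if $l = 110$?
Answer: $\frac{3824}{95349185} \approx 4.0105 \cdot 10^{-5}$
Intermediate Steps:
$\frac{1}{\frac{l \left(Q + 134\right)}{-45888} + 24935} = \frac{1}{\frac{110 \left(112 + 134\right)}{-45888} + 24935} = \frac{1}{110 \cdot 246 \left(- \frac{1}{45888}\right) + 24935} = \frac{1}{27060 \left(- \frac{1}{45888}\right) + 24935} = \frac{1}{- \frac{2255}{3824} + 24935} = \frac{1}{\frac{95349185}{3824}} = \frac{3824}{95349185}$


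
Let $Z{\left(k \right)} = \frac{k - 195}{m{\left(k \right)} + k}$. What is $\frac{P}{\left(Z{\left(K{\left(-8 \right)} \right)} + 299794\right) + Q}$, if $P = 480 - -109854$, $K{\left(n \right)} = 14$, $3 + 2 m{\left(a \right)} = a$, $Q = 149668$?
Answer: $\frac{2151513}{8764328} \approx 0.24549$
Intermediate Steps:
$m{\left(a \right)} = - \frac{3}{2} + \frac{a}{2}$
$Z{\left(k \right)} = \frac{-195 + k}{- \frac{3}{2} + \frac{3 k}{2}}$ ($Z{\left(k \right)} = \frac{k - 195}{\left(- \frac{3}{2} + \frac{k}{2}\right) + k} = \frac{-195 + k}{- \frac{3}{2} + \frac{3 k}{2}}$)
$P = 110334$ ($P = 480 + 109854 = 110334$)
$\frac{P}{\left(Z{\left(K{\left(-8 \right)} \right)} + 299794\right) + Q} = \frac{110334}{\left(\frac{2 \left(-195 + 14\right)}{3 \left(-1 + 14\right)} + 299794\right) + 149668} = \frac{110334}{\left(\frac{2}{3} \cdot \frac{1}{13} \left(-181\right) + 299794\right) + 149668} = \frac{110334}{\left(- \frac{362}{39} + 299794\right) + 149668} = \frac{110334}{\frac{11691604}{39} + 149668} = \frac{110334}{\frac{17528656}{39}} = 110334 \cdot \frac{39}{17528656} = \frac{2151513}{8764328}$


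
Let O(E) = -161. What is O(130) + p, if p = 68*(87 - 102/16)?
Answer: 10643/2 ≈ 5321.5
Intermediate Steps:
p = 10965/2 (p = 68*(87 - 102*1/16) = 68*(87 - 51/8) = 68*(645/8) = 10965/2 ≈ 5482.5)
O(130) + p = -161 + 10965/2 = 10643/2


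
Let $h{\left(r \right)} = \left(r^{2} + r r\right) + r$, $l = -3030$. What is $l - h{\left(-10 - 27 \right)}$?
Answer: $-5731$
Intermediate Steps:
$h{\left(r \right)} = r + 2 r^{2}$ ($h{\left(r \right)} = \left(r^{2} + r^{2}\right) + r = 2 r^{2} + r = r + 2 r^{2}$)
$l - h{\left(-10 - 27 \right)} = -3030 - \left(-10 - 27\right) \left(1 + 2 \left(-10 - 27\right)\right) = -3030 - - 37 \left(1 + 2 \left(-37\right)\right) = -3030 - - 37 \left(1 - 74\right) = -3030 - \left(-37\right) \left(-73\right) = -3030 - 2701 = -5731$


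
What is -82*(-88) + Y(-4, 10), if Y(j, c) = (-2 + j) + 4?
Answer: 7214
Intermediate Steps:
Y(j, c) = 2 + j
-82*(-88) + Y(-4, 10) = -82*(-88) + (2 - 4) = 7216 - 2 = 7214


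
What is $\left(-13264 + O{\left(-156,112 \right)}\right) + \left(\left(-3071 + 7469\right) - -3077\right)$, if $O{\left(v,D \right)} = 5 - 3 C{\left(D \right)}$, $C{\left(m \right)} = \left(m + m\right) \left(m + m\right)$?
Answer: $-156312$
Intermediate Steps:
$C{\left(m \right)} = 4 m^{2}$ ($C{\left(m \right)} = 2 m 2 m = 4 m^{2}$)
$O{\left(v,D \right)} = 5 - 12 D^{2}$ ($O{\left(v,D \right)} = 5 - 3 \cdot 4 D^{2} = 5 - 12 D^{2}$)
$\left(-13264 + O{\left(-156,112 \right)}\right) + \left(\left(-3071 + 7469\right) - -3077\right) = \left(-13264 + \left(5 - 12 \cdot 112^{2}\right)\right) + \left(\left(-3071 + 7469\right) - -3077\right) = \left(-13264 + \left(5 - 150528\right)\right) + \left(4398 + 3077\right) = \left(-13264 + \left(5 - 150528\right)\right) + 7475 = \left(-13264 - 150523\right) + 7475 = -163787 + 7475 = -156312$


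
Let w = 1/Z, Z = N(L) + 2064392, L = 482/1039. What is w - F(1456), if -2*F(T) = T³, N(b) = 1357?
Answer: 3188098129262593/2065749 ≈ 1.5433e+9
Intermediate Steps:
L = 482/1039 (L = 482*(1/1039) = 482/1039 ≈ 0.46391)
F(T) = -T³/2
Z = 2065749 (Z = 1357 + 2064392 = 2065749)
w = 1/2065749 ≈ 4.8409e-7
w - F(1456) = 1/2065749 - (-1)*1456³/2 = 1/2065749 - (-1)*3086626816/2 = 1/2065749 - 1*(-1543313408) = 1/2065749 + 1543313408 = 3188098129262593/2065749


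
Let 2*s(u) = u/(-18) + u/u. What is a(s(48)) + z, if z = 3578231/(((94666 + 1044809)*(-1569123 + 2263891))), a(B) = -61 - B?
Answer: -15877395852523/263890255600 ≈ -60.167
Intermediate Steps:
s(u) = ½ - u/36 (s(u) = (u/(-18) + u/u)/2 = (u*(-1/18) + 1)/2 = (-u/18 + 1)/2 = (1 - u/18)/2 = ½ - u/36)
z = 3578231/791670766800 (z = 3578231/((1139475*694768)) = 3578231/791670766800 ≈ 4.5198e-6)
a(s(48)) + z = (-61 - (½ - 1/36*48)) + 3578231/791670766800 = (-61 - (½ - 4/3)) + 3578231/791670766800 = (-61 - 1*(-⅚)) + 3578231/791670766800 = (-61 + ⅚) + 3578231/791670766800 = -361/6 + 3578231/791670766800 = -15877395852523/263890255600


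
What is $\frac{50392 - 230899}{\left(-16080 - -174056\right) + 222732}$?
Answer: $- \frac{180507}{380708} \approx -0.47413$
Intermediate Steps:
$\frac{50392 - 230899}{\left(-16080 - -174056\right) + 222732} = - \frac{180507}{\left(-16080 + 174056\right) + 222732} = - \frac{180507}{157976 + 222732} = - \frac{180507}{380708}$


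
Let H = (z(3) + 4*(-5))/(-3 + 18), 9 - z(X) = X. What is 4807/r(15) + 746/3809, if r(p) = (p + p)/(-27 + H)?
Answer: -7671496897/1714050 ≈ -4475.7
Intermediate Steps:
z(X) = 9 - X
H = -14/15 (H = ((9 - 1*3) + 4*(-5))/(-3 + 18) = ((9 - 3) - 20)/15 = (6 - 20)*(1/15) = -14*1/15 = -14/15 ≈ -0.93333)
r(p) = -30*p/419 (r(p) = (p + p)/(-27 - 14/15) = (2*p)/(-419/15) = (2*p)*(-15/419) = -30*p/419)
4807/r(15) + 746/3809 = 4807/((-30/419*15)) + 746/3809 = 4807/(-450/419) + 746*(1/3809) = 4807*(-419/450) + 746/3809 = -2014133/450 + 746/3809 = -7671496897/1714050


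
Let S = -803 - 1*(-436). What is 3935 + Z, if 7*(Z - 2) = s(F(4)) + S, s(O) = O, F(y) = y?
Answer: 27196/7 ≈ 3885.1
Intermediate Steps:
S = -367 (S = -803 + 436 = -367)
Z = -349/7 (Z = 2 + (4 - 367)/7 = 2 + (⅐)*(-363) = 2 - 363/7 = -349/7 ≈ -49.857)
3935 + Z = 3935 - 349/7 = 27196/7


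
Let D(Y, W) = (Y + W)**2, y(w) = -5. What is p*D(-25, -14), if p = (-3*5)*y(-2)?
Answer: 114075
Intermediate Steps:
D(Y, W) = (W + Y)**2
p = 75 (p = -3*5*(-5) = -15*(-5) = 75)
p*D(-25, -14) = 75*(-14 - 25)**2 = 75*(-39)**2 = 75*1521 = 114075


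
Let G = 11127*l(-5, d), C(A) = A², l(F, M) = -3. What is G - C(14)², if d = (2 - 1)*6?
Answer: -71797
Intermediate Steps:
d = 6 (d = 1*6 = 6)
G = -33381 (G = 11127*(-3) = -33381)
G - C(14)² = -33381 - (14²)² = -33381 - 1*196² = -33381 - 1*38416 = -33381 - 38416 = -71797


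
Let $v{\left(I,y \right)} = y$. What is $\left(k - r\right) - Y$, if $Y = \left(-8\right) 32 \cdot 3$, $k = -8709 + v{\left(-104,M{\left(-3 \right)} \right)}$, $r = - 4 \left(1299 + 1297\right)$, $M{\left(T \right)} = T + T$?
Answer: $2437$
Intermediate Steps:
$M{\left(T \right)} = 2 T$
$r = -10384$ ($r = \left(-4\right) 2596 = -10384$)
$k = -8715$ ($k = -8709 + 2 \left(-3\right) = -8709 - 6 = -8715$)
$Y = -768$ ($Y = \left(-256\right) 3 = -768$)
$\left(k - r\right) - Y = \left(-8715 - -10384\right) - -768 = \left(-8715 + 10384\right) + 768 = 1669 + 768 = 2437$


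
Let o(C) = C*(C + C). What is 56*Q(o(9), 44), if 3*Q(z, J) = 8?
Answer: 448/3 ≈ 149.33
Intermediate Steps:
o(C) = 2*C² (o(C) = C*(2*C) = 2*C²)
Q(z, J) = 8/3 (Q(z, J) = (⅓)*8 = 8/3)
56*Q(o(9), 44) = 56*(8/3) = 448/3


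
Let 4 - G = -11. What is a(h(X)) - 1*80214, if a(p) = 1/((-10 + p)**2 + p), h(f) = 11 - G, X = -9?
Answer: -15401087/192 ≈ -80214.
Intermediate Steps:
G = 15 (G = 4 - 1*(-11) = 4 + 11 = 15)
h(f) = -4 (h(f) = 11 - 1*15 = 11 - 15 = -4)
a(p) = 1/(p + (-10 + p)**2)
a(h(X)) - 1*80214 = 1/(-4 + (-10 - 4)**2) - 1*80214 = 1/(-4 + (-14)**2) - 80214 = 1/(-4 + 196) - 80214 = 1/192 - 80214 = -15401087/192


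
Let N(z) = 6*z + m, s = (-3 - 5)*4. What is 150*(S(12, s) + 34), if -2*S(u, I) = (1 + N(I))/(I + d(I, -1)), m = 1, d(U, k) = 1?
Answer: 143850/31 ≈ 4640.3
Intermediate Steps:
s = -32 (s = -8*4 = -32)
N(z) = 1 + 6*z (N(z) = 6*z + 1 = 1 + 6*z)
S(u, I) = -(2 + 6*I)/(2*(1 + I)) (S(u, I) = -(1 + (1 + 6*I))/(2*(I + 1)) = -(2 + 6*I)/(2*(1 + I)))
150*(S(12, s) + 34) = 150*((-1 - 3*(-32))/(1 - 32) + 34) = 150*((-1 + 96)/(-31) + 34) = 150*(-1/31*95 + 34) = 150*(-95/31 + 34) = 150*(959/31) = 143850/31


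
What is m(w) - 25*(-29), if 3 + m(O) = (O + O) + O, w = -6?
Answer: 704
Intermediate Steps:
m(O) = -3 + 3*O (m(O) = -3 + ((O + O) + O) = -3 + (2*O + O) = -3 + 3*O)
m(w) - 25*(-29) = (-3 + 3*(-6)) - 25*(-29) = (-3 - 18) + 725 = -21 + 725 = 704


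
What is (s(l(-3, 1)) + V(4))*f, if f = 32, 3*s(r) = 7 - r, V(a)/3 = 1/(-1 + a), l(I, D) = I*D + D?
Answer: 128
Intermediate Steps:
l(I, D) = D + D*I (l(I, D) = D*I + D = D + D*I)
V(a) = 3/(-1 + a)
s(r) = 7/3 - r/3 (s(r) = (7 - r)/3 = 7/3 - r/3)
(s(l(-3, 1)) + V(4))*f = ((7/3 - (1 - 3)/3) + 3/(-1 + 4))*32 = ((7/3 - (-2)/3) + 3/3)*32 = ((7/3 - ⅓*(-2)) + 3*(⅓))*32 = ((7/3 + ⅔) + 1)*32 = (3 + 1)*32 = 4*32 = 128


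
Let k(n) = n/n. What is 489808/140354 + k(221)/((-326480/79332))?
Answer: 1690658549/520713340 ≈ 3.2468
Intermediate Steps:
k(n) = 1
489808/140354 + k(221)/((-326480/79332)) = 489808/140354 + 1/(-326480/79332) = 489808*(1/140354) + 1/(-326480*1/79332) = 244904/70177 + 1/(-7420/1803) = 244904/70177 + 1*(-1803/7420) = 244904/70177 - 1803/7420 = 1690658549/520713340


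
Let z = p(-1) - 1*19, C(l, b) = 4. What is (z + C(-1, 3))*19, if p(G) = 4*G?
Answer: -361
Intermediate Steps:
z = -23 (z = 4*(-1) - 1*19 = -4 - 19 = -23)
(z + C(-1, 3))*19 = (-23 + 4)*19 = -19*19 = -361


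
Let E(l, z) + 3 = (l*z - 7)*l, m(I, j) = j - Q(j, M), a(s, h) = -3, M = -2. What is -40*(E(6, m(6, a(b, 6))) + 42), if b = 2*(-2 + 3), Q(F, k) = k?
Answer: 1560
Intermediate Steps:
b = 2 (b = 2*1 = 2)
m(I, j) = 2 + j (m(I, j) = j - 1*(-2) = j + 2 = 2 + j)
E(l, z) = -3 + l*(-7 + l*z) (E(l, z) = -3 + (l*z - 7)*l = -3 + (-7 + l*z)*l = -3 + l*(-7 + l*z))
-40*(E(6, m(6, a(b, 6))) + 42) = -40*((-3 - 7*6 + (2 - 3)*6**2) + 42) = -40*((-3 - 42 - 1*36) + 42) = -40*((-3 - 42 - 36) + 42) = -40*(-81 + 42) = -40*(-39) = 1560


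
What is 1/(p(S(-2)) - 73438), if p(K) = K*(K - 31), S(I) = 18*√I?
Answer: I/(2*(-37043*I + 279*√2)) ≈ -1.3496e-5 + 1.4376e-7*I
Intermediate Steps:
p(K) = K*(-31 + K)
1/(p(S(-2)) - 73438) = 1/((18*√(-2))*(-31 + 18*√(-2)) - 73438) = 1/((18*(I*√2))*(-31 + 18*(I*√2)) - 73438) = 1/((18*I*√2)*(-31 + 18*I*√2) - 73438) = 1/(18*I*√2*(-31 + 18*I*√2) - 73438) = 1/(-73438 + 18*I*√2*(-31 + 18*I*√2))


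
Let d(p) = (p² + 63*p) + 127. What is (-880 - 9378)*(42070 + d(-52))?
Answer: -426989250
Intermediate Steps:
d(p) = 127 + p² + 63*p
(-880 - 9378)*(42070 + d(-52)) = (-880 - 9378)*(42070 + (127 + (-52)² + 63*(-52))) = -10258*(42070 + (127 + 2704 - 3276)) = -10258*(42070 - 445) = -10258*41625 = -426989250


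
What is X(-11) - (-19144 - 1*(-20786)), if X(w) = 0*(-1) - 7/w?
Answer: -18055/11 ≈ -1641.4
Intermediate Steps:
X(w) = -7/w (X(w) = 0 - 7/w = -7/w)
X(-11) - (-19144 - 1*(-20786)) = -7/(-11) - (-19144 - 1*(-20786)) = -7*(-1/11) - (-19144 + 20786) = 7/11 - 1*1642 = 7/11 - 1642 = -18055/11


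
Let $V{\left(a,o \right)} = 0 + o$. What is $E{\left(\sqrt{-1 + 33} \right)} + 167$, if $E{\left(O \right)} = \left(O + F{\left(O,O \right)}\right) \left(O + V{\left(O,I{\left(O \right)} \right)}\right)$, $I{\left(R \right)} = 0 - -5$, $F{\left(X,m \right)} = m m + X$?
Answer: $391 + 168 \sqrt{2} \approx 628.59$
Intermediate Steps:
$F{\left(X,m \right)} = X + m^{2}$ ($F{\left(X,m \right)} = m^{2} + X = X + m^{2}$)
$I{\left(R \right)} = 5$ ($I{\left(R \right)} = 0 + 5 = 5$)
$V{\left(a,o \right)} = o$
$E{\left(O \right)} = \left(5 + O\right) \left(O^{2} + 2 O\right)$ ($E{\left(O \right)} = \left(O + \left(O + O^{2}\right)\right) \left(O + 5\right) = \left(O^{2} + 2 O\right) \left(5 + O\right) = \left(5 + O\right) \left(O^{2} + 2 O\right)$)
$E{\left(\sqrt{-1 + 33} \right)} + 167 = \sqrt{-1 + 33} \left(10 + \left(\sqrt{-1 + 33}\right)^{2} + 7 \sqrt{-1 + 33}\right) + 167 = \sqrt{32} \left(10 + \left(\sqrt{32}\right)^{2} + 7 \sqrt{32}\right) + 167 = 4 \sqrt{2} \left(10 + \left(4 \sqrt{2}\right)^{2} + 7 \cdot 4 \sqrt{2}\right) + 167 = 4 \sqrt{2} \left(10 + 32 + 28 \sqrt{2}\right) + 167 = 4 \sqrt{2} \left(42 + 28 \sqrt{2}\right) + 167 = 167 + 4 \sqrt{2} \left(42 + 28 \sqrt{2}\right)$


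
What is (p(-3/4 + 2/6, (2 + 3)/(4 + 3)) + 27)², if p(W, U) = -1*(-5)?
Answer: 1024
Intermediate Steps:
p(W, U) = 5
(p(-3/4 + 2/6, (2 + 3)/(4 + 3)) + 27)² = (5 + 27)² = 32² = 1024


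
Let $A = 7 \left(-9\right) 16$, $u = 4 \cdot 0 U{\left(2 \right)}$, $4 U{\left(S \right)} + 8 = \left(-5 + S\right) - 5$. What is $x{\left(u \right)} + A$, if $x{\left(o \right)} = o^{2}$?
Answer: $-1008$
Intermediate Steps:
$U{\left(S \right)} = - \frac{9}{2} + \frac{S}{4}$ ($U{\left(S \right)} = -2 + \frac{\left(-5 + S\right) - 5}{4} = -2 + \frac{-10 + S}{4} = -2 + \left(- \frac{5}{2} + \frac{S}{4}\right) = - \frac{9}{2} + \frac{S}{4}$)
$u = 0$ ($u = 4 \cdot 0 \left(- \frac{9}{2} + \frac{1}{4} \cdot 2\right) = 0 \left(- \frac{9}{2} + \frac{1}{2}\right) = 0 \left(-4\right) = 0$)
$A = -1008$ ($A = \left(-63\right) 16 = -1008$)
$x{\left(u \right)} + A = 0^{2} - 1008 = 0 - 1008 = -1008$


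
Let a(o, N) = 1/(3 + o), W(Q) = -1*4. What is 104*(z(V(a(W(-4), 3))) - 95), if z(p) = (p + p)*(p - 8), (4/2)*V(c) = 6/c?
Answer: -3016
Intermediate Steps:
W(Q) = -4
V(c) = 3/c (V(c) = (6/c)/2 = 3/c)
z(p) = 2*p*(-8 + p) (z(p) = (2*p)*(-8 + p) = 2*p*(-8 + p))
104*(z(V(a(W(-4), 3))) - 95) = 104*(2*(3/(1/(3 - 4)))*(-8 + 3/(1/(3 - 4))) - 95) = 104*(2*(3/(1/(-1)))*(-8 + 3/(1/(-1))) - 95) = 104*(2*(3/(-1))*(-8 + 3/(-1)) - 95) = 104*(2*(3*(-1))*(-8 + 3*(-1)) - 95) = 104*(2*(-3)*(-8 - 3) - 95) = 104*(2*(-3)*(-11) - 95) = 104*(66 - 95) = 104*(-29) = -3016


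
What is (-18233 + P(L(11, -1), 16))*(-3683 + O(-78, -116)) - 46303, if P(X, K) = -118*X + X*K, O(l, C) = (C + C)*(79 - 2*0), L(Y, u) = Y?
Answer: 425976602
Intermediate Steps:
O(l, C) = 158*C (O(l, C) = (2*C)*(79 + 0) = (2*C)*79 = 158*C)
P(X, K) = -118*X + K*X
(-18233 + P(L(11, -1), 16))*(-3683 + O(-78, -116)) - 46303 = (-18233 + 11*(-118 + 16))*(-3683 + 158*(-116)) - 46303 = (-18233 + 11*(-102))*(-3683 - 18328) - 46303 = (-18233 - 1122)*(-22011) - 46303 = -19355*(-22011) - 46303 = 426022905 - 46303 = 425976602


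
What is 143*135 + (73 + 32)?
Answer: 19410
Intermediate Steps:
143*135 + (73 + 32) = 19305 + 105 = 19410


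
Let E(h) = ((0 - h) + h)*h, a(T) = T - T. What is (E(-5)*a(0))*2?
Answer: 0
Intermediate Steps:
a(T) = 0
E(h) = 0 (E(h) = (-h + h)*h = 0*h = 0)
(E(-5)*a(0))*2 = (0*0)*2 = 0*2 = 0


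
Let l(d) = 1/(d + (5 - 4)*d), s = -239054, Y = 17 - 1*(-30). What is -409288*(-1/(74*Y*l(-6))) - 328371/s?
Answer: -586480564143/415714906 ≈ -1410.8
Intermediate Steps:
Y = 47 (Y = 17 + 30 = 47)
l(d) = 1/(2*d) (l(d) = 1/(d + 1*d) = 1/(d + d) = 1/(2*d))
-409288*(-1/(74*Y*l(-6))) - 328371/s = -409288/((-74*47)*((½)/(-6))) - 328371/(-239054) = -409288/((-1739*(-1)/6)) - 328371*(-1/239054) = -409288/((-3478*(-1/12))) + 328371/239054 = -409288/1739/6 + 328371/239054 = -409288*6/1739 + 328371/239054 = -2455728/1739 + 328371/239054 = -586480564143/415714906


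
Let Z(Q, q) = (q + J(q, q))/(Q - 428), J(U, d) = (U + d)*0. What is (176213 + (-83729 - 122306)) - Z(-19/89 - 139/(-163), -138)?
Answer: -30815018575/1033287 ≈ -29822.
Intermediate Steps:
J(U, d) = 0
Z(Q, q) = q/(-428 + Q) (Z(Q, q) = (q + 0)/(Q - 428) = q/(-428 + Q))
(176213 + (-83729 - 122306)) - Z(-19/89 - 139/(-163), -138) = (176213 + (-83729 - 122306)) - (-138)/(-428 + (-19/89 - 139/(-163))) = (176213 - 206035) - (-138)/(-428 + (-19*1/89 - 139*(-1/163))) = -29822 - (-138)/(-428 + (-19/89 + 139/163)) = -29822 - (-138)/(-428 + 9274/14507) = -29822 - (-138)/(-6199722/14507) = -29822 - (-138)*(-14507)/6199722 = -29822 - 1*333661/1033287 = -29822 - 333661/1033287 = -30815018575/1033287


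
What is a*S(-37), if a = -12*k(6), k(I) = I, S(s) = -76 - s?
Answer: 2808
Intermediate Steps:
a = -72 (a = -12*6 = -72)
a*S(-37) = -72*(-76 - 1*(-37)) = -72*(-76 + 37) = -72*(-39) = 2808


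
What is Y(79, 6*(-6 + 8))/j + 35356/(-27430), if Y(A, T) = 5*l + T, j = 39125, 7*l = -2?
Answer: -968109468/751239125 ≈ -1.2887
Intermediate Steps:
l = -2/7 (l = (⅐)*(-2) = -2/7 ≈ -0.28571)
Y(A, T) = -10/7 + T (Y(A, T) = 5*(-2/7) + T = -10/7 + T)
Y(79, 6*(-6 + 8))/j + 35356/(-27430) = (-10/7 + 6*(-6 + 8))/39125 + 35356/(-27430) = (-10/7 + 6*2)*(1/39125) + 35356*(-1/27430) = (-10/7 + 12)*(1/39125) - 17678/13715 = (74/7)*(1/39125) - 17678/13715 = 74/273875 - 17678/13715 = -968109468/751239125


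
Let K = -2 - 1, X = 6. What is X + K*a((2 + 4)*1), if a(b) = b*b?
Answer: -102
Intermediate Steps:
a(b) = b**2
K = -3
X + K*a((2 + 4)*1) = 6 - 3*(2 + 4)**2 = 6 - 3*(6*1)**2 = 6 - 3*6**2 = 6 - 3*36 = 6 - 108 = -102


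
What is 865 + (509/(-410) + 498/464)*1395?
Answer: 5996159/9512 ≈ 630.38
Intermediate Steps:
865 + (509/(-410) + 498/464)*1395 = 865 + (509*(-1/410) + 498*(1/464))*1395 = 865 + (-509/410 + 249/232)*1395 = 865 - 7999/47560*1395 = 865 - 2231721/9512 = 5996159/9512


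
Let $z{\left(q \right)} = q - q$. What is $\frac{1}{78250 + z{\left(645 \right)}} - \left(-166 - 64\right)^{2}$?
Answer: $- \frac{4139424999}{78250} \approx -52900.0$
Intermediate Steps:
$z{\left(q \right)} = 0$
$\frac{1}{78250 + z{\left(645 \right)}} - \left(-166 - 64\right)^{2} = \frac{1}{78250 + 0} - \left(-166 - 64\right)^{2} = \frac{1}{78250} - \left(-230\right)^{2} = \frac{1}{78250} - 52900 = - \frac{4139424999}{78250}$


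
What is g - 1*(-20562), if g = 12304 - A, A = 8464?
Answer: 24402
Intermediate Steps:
g = 3840 (g = 12304 - 1*8464 = 12304 - 8464 = 3840)
g - 1*(-20562) = 3840 - 1*(-20562) = 3840 + 20562 = 24402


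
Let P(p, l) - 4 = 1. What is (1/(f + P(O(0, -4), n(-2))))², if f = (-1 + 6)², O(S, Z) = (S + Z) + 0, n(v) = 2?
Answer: 1/900 ≈ 0.0011111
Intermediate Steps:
O(S, Z) = S + Z
P(p, l) = 5 (P(p, l) = 4 + 1 = 5)
f = 25 (f = 5² = 25)
(1/(f + P(O(0, -4), n(-2))))² = (1/(25 + 5))² = (1/30)² = 1/900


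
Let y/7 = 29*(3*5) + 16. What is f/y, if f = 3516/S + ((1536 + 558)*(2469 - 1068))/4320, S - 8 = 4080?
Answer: 83389793/387174480 ≈ 0.21538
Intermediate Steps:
S = 4088 (S = 8 + 4080 = 4088)
f = 83389793/122640 (f = 3516/4088 + ((1536 + 558)*(2469 - 1068))/4320 = 3516*(1/4088) + (2094*1401)*(1/4320) = 879/1022 + 2933694*(1/4320) = 879/1022 + 162983/240 = 83389793/122640 ≈ 679.96)
y = 3157 (y = 7*(29*(3*5) + 16) = 7*(29*15 + 16) = 7*(435 + 16) = 7*451 = 3157)
f/y = (83389793/122640)/3157 = (83389793/122640)*(1/3157) = 83389793/387174480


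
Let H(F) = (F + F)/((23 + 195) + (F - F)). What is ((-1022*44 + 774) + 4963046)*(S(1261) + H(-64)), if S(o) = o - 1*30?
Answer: 659691835980/109 ≈ 6.0522e+9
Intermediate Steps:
S(o) = -30 + o (S(o) = o - 30 = -30 + o)
H(F) = F/109 (H(F) = (2*F)/(218 + 0) = (2*F)/218 = (2*F)*(1/218) = F/109)
((-1022*44 + 774) + 4963046)*(S(1261) + H(-64)) = ((-1022*44 + 774) + 4963046)*((-30 + 1261) + (1/109)*(-64)) = ((-44968 + 774) + 4963046)*(1231 - 64/109) = (-44194 + 4963046)*(134115/109) = 4918852*(134115/109) = 659691835980/109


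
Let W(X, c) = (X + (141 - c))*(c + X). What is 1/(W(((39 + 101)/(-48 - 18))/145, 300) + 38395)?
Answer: -915849/8523863867 ≈ -0.00010745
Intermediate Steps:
W(X, c) = (X + c)*(141 + X - c) (W(X, c) = (141 + X - c)*(X + c) = (X + c)*(141 + X - c))
1/(W(((39 + 101)/(-48 - 18))/145, 300) + 38395) = 1/(((((39 + 101)/(-48 - 18))/145)² - 1*300² + 141*(((39 + 101)/(-48 - 18))/145) + 141*300) + 38395) = 1/((((140/(-66))*(1/145))² - 1*90000 + 141*((140/(-66))*(1/145)) + 42300) + 38395) = 1/((((140*(-1/66))*(1/145))² - 90000 + 141*((140*(-1/66))*(1/145)) + 42300) + 38395) = 1/(((-70/33*1/145)² - 90000 + 141*(-70/33*1/145) + 42300) + 38395) = 1/(((-14/957)² - 90000 + 141*(-14/957) + 42300) + 38395) = 1/((196/915849 - 90000 - 658/319 + 42300) + 38395) = 1/(-43687886222/915849 + 38395) = 1/(-8523863867/915849) = -915849/8523863867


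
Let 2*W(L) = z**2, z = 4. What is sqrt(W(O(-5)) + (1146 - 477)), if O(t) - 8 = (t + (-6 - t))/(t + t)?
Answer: sqrt(677) ≈ 26.019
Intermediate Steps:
O(t) = 8 - 3/t (O(t) = 8 + (t + (-6 - t))/(t + t) = 8 - 6*1/(2*t) = 8 - 3/t)
W(L) = 8 (W(L) = (1/2)*4**2 = (1/2)*16 = 8)
sqrt(W(O(-5)) + (1146 - 477)) = sqrt(8 + (1146 - 477)) = sqrt(8 + 669) = sqrt(677)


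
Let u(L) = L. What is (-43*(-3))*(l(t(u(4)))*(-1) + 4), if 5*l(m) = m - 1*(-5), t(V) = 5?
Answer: 258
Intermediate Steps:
l(m) = 1 + m/5 (l(m) = (m - 1*(-5))/5 = (m + 5)/5 = (5 + m)/5 = 1 + m/5)
(-43*(-3))*(l(t(u(4)))*(-1) + 4) = (-43*(-3))*((1 + (1/5)*5)*(-1) + 4) = 129*((1 + 1)*(-1) + 4) = 129*(2*(-1) + 4) = 129*(-2 + 4) = 129*2 = 258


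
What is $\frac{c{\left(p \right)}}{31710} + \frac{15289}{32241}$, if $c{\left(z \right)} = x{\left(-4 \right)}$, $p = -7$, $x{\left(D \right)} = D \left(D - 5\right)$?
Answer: $\frac{80995811}{170393685} \approx 0.47535$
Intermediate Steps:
$x{\left(D \right)} = D \left(-5 + D\right)$
$c{\left(z \right)} = 36$ ($c{\left(z \right)} = - 4 \left(-5 - 4\right) = \left(-4\right) \left(-9\right) = 36$)
$\frac{c{\left(p \right)}}{31710} + \frac{15289}{32241} = \frac{36}{31710} + \frac{15289}{32241} = 36 \cdot \frac{1}{31710} + 15289 \cdot \frac{1}{32241} = \frac{6}{5285} + \frac{15289}{32241} = \frac{80995811}{170393685}$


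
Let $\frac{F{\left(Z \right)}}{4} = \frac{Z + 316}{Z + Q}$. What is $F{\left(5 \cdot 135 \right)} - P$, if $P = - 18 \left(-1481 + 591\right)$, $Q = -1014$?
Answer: $- \frac{5434744}{339} \approx -16032.0$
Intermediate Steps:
$P = 16020$ ($P = \left(-18\right) \left(-890\right) = 16020$)
$F{\left(Z \right)} = \frac{4 \left(316 + Z\right)}{-1014 + Z}$ ($F{\left(Z \right)} = 4 \frac{Z + 316}{Z - 1014} = 4 \frac{316 + Z}{-1014 + Z} = \frac{4 \left(316 + Z\right)}{-1014 + Z}$)
$F{\left(5 \cdot 135 \right)} - P = \frac{4 \left(316 + 5 \cdot 135\right)}{-1014 + 5 \cdot 135} - 16020 = \frac{4 \left(316 + 675\right)}{-1014 + 675} - 16020 = 4 \frac{1}{-339} \cdot 991 - 16020 = 4 \left(- \frac{1}{339}\right) 991 - 16020 = - \frac{3964}{339} - 16020 = - \frac{5434744}{339}$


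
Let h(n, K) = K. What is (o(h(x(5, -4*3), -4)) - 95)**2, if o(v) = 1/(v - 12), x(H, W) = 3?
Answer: 2313441/256 ≈ 9036.9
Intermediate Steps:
o(v) = 1/(-12 + v)
(o(h(x(5, -4*3), -4)) - 95)**2 = (1/(-12 - 4) - 95)**2 = (1/(-16) - 95)**2 = (-1/16 - 95)**2 = (-1521/16)**2 = 2313441/256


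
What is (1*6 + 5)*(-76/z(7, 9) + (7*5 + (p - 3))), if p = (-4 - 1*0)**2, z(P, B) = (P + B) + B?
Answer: 12364/25 ≈ 494.56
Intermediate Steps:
z(P, B) = P + 2*B (z(P, B) = (B + P) + B = P + 2*B)
p = 16 (p = (-4 + 0)**2 = (-4)**2 = 16)
(1*6 + 5)*(-76/z(7, 9) + (7*5 + (p - 3))) = (1*6 + 5)*(-76/(7 + 2*9) + (7*5 + (16 - 3))) = (6 + 5)*(-76/(7 + 18) + (35 + 13)) = 11*(-76/25 + 48) = 11*(1124/25) = 12364/25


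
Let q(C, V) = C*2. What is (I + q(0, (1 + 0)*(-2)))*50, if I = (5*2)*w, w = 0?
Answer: 0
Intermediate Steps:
q(C, V) = 2*C
I = 0 (I = (5*2)*0 = 10*0 = 0)
(I + q(0, (1 + 0)*(-2)))*50 = (0 + 2*0)*50 = (0 + 0)*50 = 0*50 = 0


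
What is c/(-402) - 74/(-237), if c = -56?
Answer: 2390/5293 ≈ 0.45154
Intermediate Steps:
c/(-402) - 74/(-237) = -56/(-402) - 74/(-237) = -56*(-1/402) - 74*(-1/237) = 28/201 + 74/237 = 2390/5293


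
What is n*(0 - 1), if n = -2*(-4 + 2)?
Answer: -4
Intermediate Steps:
n = 4 (n = -2*(-2) = 4)
n*(0 - 1) = 4*(0 - 1) = 4*(-1) = -4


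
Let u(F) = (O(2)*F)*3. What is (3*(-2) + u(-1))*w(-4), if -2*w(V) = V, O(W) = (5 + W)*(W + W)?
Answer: -180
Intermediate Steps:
O(W) = 2*W*(5 + W) (O(W) = (5 + W)*(2*W) = 2*W*(5 + W))
w(V) = -V/2
u(F) = 84*F (u(F) = ((2*2*(5 + 2))*F)*3 = ((2*2*7)*F)*3 = (28*F)*3 = 84*F)
(3*(-2) + u(-1))*w(-4) = (3*(-2) + 84*(-1))*(-1/2*(-4)) = (-6 - 84)*2 = -90*2 = -180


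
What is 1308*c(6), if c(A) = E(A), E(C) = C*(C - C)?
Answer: 0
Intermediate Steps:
E(C) = 0 (E(C) = C*0 = 0)
c(A) = 0
1308*c(6) = 1308*0 = 0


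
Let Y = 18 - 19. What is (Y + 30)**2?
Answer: 841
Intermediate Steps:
Y = -1
(Y + 30)**2 = (-1 + 30)**2 = 29**2 = 841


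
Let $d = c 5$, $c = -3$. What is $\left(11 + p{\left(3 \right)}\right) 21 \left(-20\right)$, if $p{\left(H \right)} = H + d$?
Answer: $420$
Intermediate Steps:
$d = -15$ ($d = \left(-3\right) 5 = -15$)
$p{\left(H \right)} = -15 + H$ ($p{\left(H \right)} = H - 15 = -15 + H$)
$\left(11 + p{\left(3 \right)}\right) 21 \left(-20\right) = \left(11 + \left(-15 + 3\right)\right) 21 \left(-20\right) = \left(11 - 12\right) 21 \left(-20\right) = \left(-1\right) 21 \left(-20\right) = \left(-21\right) \left(-20\right) = 420$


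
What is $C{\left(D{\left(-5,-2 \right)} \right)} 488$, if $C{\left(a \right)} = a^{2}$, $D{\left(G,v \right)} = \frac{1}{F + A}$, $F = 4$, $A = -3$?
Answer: $488$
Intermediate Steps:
$D{\left(G,v \right)} = 1$ ($D{\left(G,v \right)} = \frac{1}{4 - 3} = 1^{-1} = 1$)
$C{\left(D{\left(-5,-2 \right)} \right)} 488 = 1^{2} \cdot 488 = 1 \cdot 488 = 488$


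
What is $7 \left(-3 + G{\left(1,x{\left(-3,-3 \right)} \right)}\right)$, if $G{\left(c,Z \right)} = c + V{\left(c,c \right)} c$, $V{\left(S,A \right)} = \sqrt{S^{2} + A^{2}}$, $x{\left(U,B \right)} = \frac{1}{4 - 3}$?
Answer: $-14 + 7 \sqrt{2} \approx -4.1005$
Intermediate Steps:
$x{\left(U,B \right)} = 1$ ($x{\left(U,B \right)} = 1^{-1} = 1$)
$V{\left(S,A \right)} = \sqrt{A^{2} + S^{2}}$
$G{\left(c,Z \right)} = c + c \sqrt{2} \sqrt{c^{2}}$ ($G{\left(c,Z \right)} = c + \sqrt{c^{2} + c^{2}} c = c + \sqrt{2 c^{2}} c = c + \sqrt{2} \sqrt{c^{2}} c = c + c \sqrt{2} \sqrt{c^{2}}$)
$7 \left(-3 + G{\left(1,x{\left(-3,-3 \right)} \right)}\right) = 7 \left(-3 + 1 \left(1 + \sqrt{2} \sqrt{1^{2}}\right)\right) = 7 \left(-3 + 1 \left(1 + \sqrt{2} \sqrt{1}\right)\right) = 7 \left(-3 + 1 \left(1 + \sqrt{2} \cdot 1\right)\right) = 7 \left(-3 + 1 \left(1 + \sqrt{2}\right)\right) = 7 \left(-3 + \left(1 + \sqrt{2}\right)\right) = 7 \left(-2 + \sqrt{2}\right) = -14 + 7 \sqrt{2}$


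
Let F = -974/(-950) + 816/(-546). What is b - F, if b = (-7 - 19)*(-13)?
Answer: 14630333/43225 ≈ 338.47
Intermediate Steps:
F = -20283/43225 (F = -974*(-1/950) + 816*(-1/546) = 487/475 - 136/91 = -20283/43225 ≈ -0.46924)
b = 338 (b = -26*(-13) = 338)
b - F = 338 - 1*(-20283/43225) = 338 + 20283/43225 = 14630333/43225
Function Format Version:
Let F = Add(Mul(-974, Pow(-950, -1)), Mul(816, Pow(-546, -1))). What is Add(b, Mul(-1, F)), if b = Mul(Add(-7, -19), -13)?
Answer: Rational(14630333, 43225) ≈ 338.47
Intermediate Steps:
F = Rational(-20283, 43225) (F = Add(Mul(-974, Rational(-1, 950)), Mul(816, Rational(-1, 546))) = Add(Rational(487, 475), Rational(-136, 91)) = Rational(-20283, 43225) ≈ -0.46924)
b = 338 (b = Mul(-26, -13) = 338)
Add(b, Mul(-1, F)) = Add(338, Mul(-1, Rational(-20283, 43225))) = Add(338, Rational(20283, 43225)) = Rational(14630333, 43225)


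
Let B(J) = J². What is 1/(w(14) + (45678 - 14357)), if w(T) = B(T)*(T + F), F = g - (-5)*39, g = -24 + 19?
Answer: 1/71305 ≈ 1.4024e-5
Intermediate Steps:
g = -5
F = 190 (F = -5 - (-5)*39 = -5 - 1*(-195) = -5 + 195 = 190)
w(T) = T²*(190 + T) (w(T) = T²*(T + 190) = T²*(190 + T))
1/(w(14) + (45678 - 14357)) = 1/(14²*(190 + 14) + (45678 - 14357)) = 1/(196*204 + 31321) = 1/(39984 + 31321) = 1/71305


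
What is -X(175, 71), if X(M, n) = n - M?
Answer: 104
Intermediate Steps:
-X(175, 71) = -(71 - 1*175) = -(71 - 175) = -1*(-104) = 104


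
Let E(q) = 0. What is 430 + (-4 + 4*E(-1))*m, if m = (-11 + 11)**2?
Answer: 430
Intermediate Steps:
m = 0 (m = 0**2 = 0)
430 + (-4 + 4*E(-1))*m = 430 + (-4 + 4*0)*0 = 430 + (-4 + 0)*0 = 430 - 4*0 = 430 + 0 = 430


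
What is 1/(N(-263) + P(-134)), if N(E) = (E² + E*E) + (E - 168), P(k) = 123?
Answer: 1/138030 ≈ 7.2448e-6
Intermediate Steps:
N(E) = -168 + E + 2*E² (N(E) = (E² + E²) + (-168 + E) = 2*E² + (-168 + E) = -168 + E + 2*E²)
1/(N(-263) + P(-134)) = 1/((-168 - 263 + 2*(-263)²) + 123) = 1/((-168 - 263 + 2*69169) + 123) = 1/((-168 - 263 + 138338) + 123) = 1/(137907 + 123) = 1/138030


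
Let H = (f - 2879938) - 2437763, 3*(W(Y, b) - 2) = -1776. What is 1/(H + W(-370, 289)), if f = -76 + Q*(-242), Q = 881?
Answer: -1/5531569 ≈ -1.8078e-7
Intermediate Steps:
W(Y, b) = -590 (W(Y, b) = 2 + (⅓)*(-1776) = 2 - 592 = -590)
f = -213278 (f = -76 + 881*(-242) = -76 - 213202 = -213278)
H = -5530979 (H = (-213278 - 2879938) - 2437763 = -3093216 - 2437763 = -5530979)
1/(H + W(-370, 289)) = 1/(-5530979 - 590) = 1/(-5531569) = -1/5531569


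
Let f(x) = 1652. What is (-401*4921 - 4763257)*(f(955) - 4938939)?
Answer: 33260418983886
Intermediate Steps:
(-401*4921 - 4763257)*(f(955) - 4938939) = (-401*4921 - 4763257)*(1652 - 4938939) = (-1973321 - 4763257)*(-4937287) = -6736578*(-4937287) = 33260418983886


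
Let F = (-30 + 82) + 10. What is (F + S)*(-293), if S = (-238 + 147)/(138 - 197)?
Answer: -1098457/59 ≈ -18618.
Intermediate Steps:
F = 62 (F = 52 + 10 = 62)
S = 91/59 (S = -91/(-59) = -91*(-1/59) = 91/59 ≈ 1.5424)
(F + S)*(-293) = (62 + 91/59)*(-293) = (3749/59)*(-293) = -1098457/59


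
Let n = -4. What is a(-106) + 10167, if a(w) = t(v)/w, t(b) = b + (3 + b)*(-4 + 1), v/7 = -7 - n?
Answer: 1077669/106 ≈ 10167.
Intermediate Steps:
v = -21 (v = 7*(-7 - 1*(-4)) = 7*(-7 + 4) = 7*(-3) = -21)
t(b) = -9 - 2*b (t(b) = b + (3 + b)*(-3) = b + (-9 - 3*b) = -9 - 2*b)
a(w) = 33/w (a(w) = (-9 - 2*(-21))/w = (-9 + 42)/w = 33/w)
a(-106) + 10167 = 33/(-106) + 10167 = 33*(-1/106) + 10167 = -33/106 + 10167 = 1077669/106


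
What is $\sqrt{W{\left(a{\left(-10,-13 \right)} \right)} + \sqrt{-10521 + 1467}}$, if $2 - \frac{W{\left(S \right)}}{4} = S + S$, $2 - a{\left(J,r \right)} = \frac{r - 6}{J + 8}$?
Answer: $\sqrt{68 + 3 i \sqrt{1006}} \approx 9.6165 + 4.9474 i$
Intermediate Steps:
$a{\left(J,r \right)} = 2 - \frac{-6 + r}{8 + J}$ ($a{\left(J,r \right)} = 2 - \frac{r - 6}{J + 8} = 2 - \frac{-6 + r}{8 + J}$)
$W{\left(S \right)} = 8 - 8 S$ ($W{\left(S \right)} = 8 - 4 \left(S + S\right) = 8 - 4 \cdot 2 S = 8 - 8 S$)
$\sqrt{W{\left(a{\left(-10,-13 \right)} \right)} + \sqrt{-10521 + 1467}} = \sqrt{\left(8 - 8 \frac{22 - -13 + 2 \left(-10\right)}{8 - 10}\right) + \sqrt{-10521 + 1467}} = \sqrt{\left(8 - 8 \frac{22 + 13 - 20}{-2}\right) + \sqrt{-9054}} = \sqrt{\left(8 - 8 \left(\left(- \frac{1}{2}\right) 15\right)\right) + 3 i \sqrt{1006}} = \sqrt{\left(8 - -60\right) + 3 i \sqrt{1006}} = \sqrt{\left(8 + 60\right) + 3 i \sqrt{1006}} = \sqrt{68 + 3 i \sqrt{1006}}$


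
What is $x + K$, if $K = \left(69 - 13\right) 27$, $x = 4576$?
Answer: $6088$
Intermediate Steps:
$K = 1512$ ($K = \left(69 - 13\right) 27 = 56 \cdot 27 = 1512$)
$x + K = 4576 + 1512 = 6088$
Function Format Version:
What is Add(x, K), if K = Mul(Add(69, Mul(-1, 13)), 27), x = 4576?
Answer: 6088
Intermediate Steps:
K = 1512 (K = Mul(Add(69, -13), 27) = Mul(56, 27) = 1512)
Add(x, K) = Add(4576, 1512) = 6088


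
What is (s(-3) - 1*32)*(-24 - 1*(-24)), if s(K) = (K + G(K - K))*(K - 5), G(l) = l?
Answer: 0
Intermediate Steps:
s(K) = K*(-5 + K) (s(K) = (K + (K - K))*(K - 5) = (K + 0)*(-5 + K) = K*(-5 + K))
(s(-3) - 1*32)*(-24 - 1*(-24)) = (-3*(-5 - 3) - 1*32)*(-24 - 1*(-24)) = (-3*(-8) - 32)*(-24 + 24) = (24 - 32)*0 = -8*0 = 0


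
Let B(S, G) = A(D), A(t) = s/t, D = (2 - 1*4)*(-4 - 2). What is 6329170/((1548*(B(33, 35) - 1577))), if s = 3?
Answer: -147190/56763 ≈ -2.5931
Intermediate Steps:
D = 12 (D = (2 - 4)*(-6) = -2*(-6) = 12)
A(t) = 3/t
B(S, G) = ¼ (B(S, G) = 3/12 = 3*(1/12) = ¼)
6329170/((1548*(B(33, 35) - 1577))) = 6329170/((1548*(¼ - 1577))) = 6329170/((1548*(-6307/4))) = 6329170/(-2440809) = 6329170*(-1/2440809) = -147190/56763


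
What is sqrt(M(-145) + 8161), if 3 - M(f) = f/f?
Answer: 3*sqrt(907) ≈ 90.349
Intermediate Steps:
M(f) = 2 (M(f) = 3 - f/f = 3 - 1*1 = 3 - 1 = 2)
sqrt(M(-145) + 8161) = sqrt(2 + 8161) = sqrt(8163) = 3*sqrt(907)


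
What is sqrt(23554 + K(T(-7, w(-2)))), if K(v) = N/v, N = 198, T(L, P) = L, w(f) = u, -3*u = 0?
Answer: 2*sqrt(288190)/7 ≈ 153.38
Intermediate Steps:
u = 0 (u = -1/3*0 = 0)
w(f) = 0
K(v) = 198/v
sqrt(23554 + K(T(-7, w(-2)))) = sqrt(23554 + 198/(-7)) = sqrt(23554 + 198*(-1/7)) = sqrt(23554 - 198/7) = sqrt(164680/7) = 2*sqrt(288190)/7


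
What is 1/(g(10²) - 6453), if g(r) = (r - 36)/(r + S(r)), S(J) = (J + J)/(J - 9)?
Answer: -2325/15001769 ≈ -0.00015498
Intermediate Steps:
S(J) = 2*J/(-9 + J) (S(J) = (2*J)/(-9 + J) = 2*J/(-9 + J))
g(r) = (-36 + r)/(r + 2*r/(-9 + r)) (g(r) = (r - 36)/(r + 2*r/(-9 + r)) = (-36 + r)/(r + 2*r/(-9 + r)))
1/(g(10²) - 6453) = 1/((-36 + 10²)*(-9 + 10²)/((10²)*(-7 + 10²)) - 6453) = 1/((-36 + 100)*(-9 + 100)/(100*(-7 + 100)) - 6453) = 1/((1/100)*64*91/93 - 6453) = 1/((1/100)*(1/93)*64*91 - 6453) = 1/(1456/2325 - 6453) = 1/(-15001769/2325) = -2325/15001769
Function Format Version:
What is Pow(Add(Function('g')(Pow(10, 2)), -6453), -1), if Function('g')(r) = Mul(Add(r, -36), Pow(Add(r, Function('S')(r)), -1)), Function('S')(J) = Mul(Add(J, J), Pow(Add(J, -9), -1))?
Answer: Rational(-2325, 15001769) ≈ -0.00015498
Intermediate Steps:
Function('S')(J) = Mul(2, J, Pow(Add(-9, J), -1)) (Function('S')(J) = Mul(Mul(2, J), Pow(Add(-9, J), -1)) = Mul(2, J, Pow(Add(-9, J), -1)))
Function('g')(r) = Mul(Pow(Add(r, Mul(2, r, Pow(Add(-9, r), -1))), -1), Add(-36, r)) (Function('g')(r) = Mul(Add(r, -36), Pow(Add(r, Mul(2, r, Pow(Add(-9, r), -1))), -1)) = Mul(Add(-36, r), Pow(Add(r, Mul(2, r, Pow(Add(-9, r), -1))), -1)) = Mul(Pow(Add(r, Mul(2, r, Pow(Add(-9, r), -1))), -1), Add(-36, r)))
Pow(Add(Function('g')(Pow(10, 2)), -6453), -1) = Pow(Add(Mul(Pow(Pow(10, 2), -1), Pow(Add(-7, Pow(10, 2)), -1), Add(-36, Pow(10, 2)), Add(-9, Pow(10, 2))), -6453), -1) = Pow(Add(Mul(Pow(100, -1), Pow(Add(-7, 100), -1), Add(-36, 100), Add(-9, 100)), -6453), -1) = Pow(Add(Mul(Rational(1, 100), Pow(93, -1), 64, 91), -6453), -1) = Pow(Add(Mul(Rational(1, 100), Rational(1, 93), 64, 91), -6453), -1) = Pow(Add(Rational(1456, 2325), -6453), -1) = Pow(Rational(-15001769, 2325), -1) = Rational(-2325, 15001769)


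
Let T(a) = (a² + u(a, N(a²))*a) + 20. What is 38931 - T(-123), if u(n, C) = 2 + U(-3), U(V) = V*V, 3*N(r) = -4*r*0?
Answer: 25135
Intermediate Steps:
N(r) = 0 (N(r) = (-4*r*0)/3 = (⅓)*0 = 0)
U(V) = V²
u(n, C) = 11 (u(n, C) = 2 + (-3)² = 2 + 9 = 11)
T(a) = 20 + a² + 11*a (T(a) = (a² + 11*a) + 20 = 20 + a² + 11*a)
38931 - T(-123) = 38931 - (20 + (-123)² + 11*(-123)) = 38931 - (20 + 15129 - 1353) = 38931 - 1*13796 = 38931 - 13796 = 25135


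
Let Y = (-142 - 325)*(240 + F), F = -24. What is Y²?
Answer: 10175160384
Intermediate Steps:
Y = -100872 (Y = (-142 - 325)*(240 - 24) = -467*216 = -100872)
Y² = (-100872)² = 10175160384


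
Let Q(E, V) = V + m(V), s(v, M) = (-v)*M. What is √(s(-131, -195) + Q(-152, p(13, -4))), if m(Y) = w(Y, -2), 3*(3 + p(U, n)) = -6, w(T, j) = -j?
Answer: 2*I*√6387 ≈ 159.84*I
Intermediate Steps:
s(v, M) = -M*v
p(U, n) = -5 (p(U, n) = -3 + (⅓)*(-6) = -3 - 2 = -5)
m(Y) = 2 (m(Y) = -1*(-2) = 2)
Q(E, V) = 2 + V (Q(E, V) = V + 2 = 2 + V)
√(s(-131, -195) + Q(-152, p(13, -4))) = √(-1*(-195)*(-131) + (2 - 5)) = √(-25545 - 3) = √(-25548) = 2*I*√6387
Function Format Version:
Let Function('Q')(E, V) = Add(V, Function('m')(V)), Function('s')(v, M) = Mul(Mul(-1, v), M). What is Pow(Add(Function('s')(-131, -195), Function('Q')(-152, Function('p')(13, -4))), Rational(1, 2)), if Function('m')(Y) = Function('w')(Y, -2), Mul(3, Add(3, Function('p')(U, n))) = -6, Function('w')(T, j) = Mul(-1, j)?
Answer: Mul(2, I, Pow(6387, Rational(1, 2))) ≈ Mul(159.84, I)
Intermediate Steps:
Function('s')(v, M) = Mul(-1, M, v)
Function('p')(U, n) = -5 (Function('p')(U, n) = Add(-3, Mul(Rational(1, 3), -6)) = Add(-3, -2) = -5)
Function('m')(Y) = 2 (Function('m')(Y) = Mul(-1, -2) = 2)
Function('Q')(E, V) = Add(2, V) (Function('Q')(E, V) = Add(V, 2) = Add(2, V))
Pow(Add(Function('s')(-131, -195), Function('Q')(-152, Function('p')(13, -4))), Rational(1, 2)) = Pow(Add(Mul(-1, -195, -131), Add(2, -5)), Rational(1, 2)) = Pow(Add(-25545, -3), Rational(1, 2)) = Pow(-25548, Rational(1, 2)) = Mul(2, I, Pow(6387, Rational(1, 2)))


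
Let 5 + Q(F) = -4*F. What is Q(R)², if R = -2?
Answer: 9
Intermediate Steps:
Q(F) = -5 - 4*F
Q(R)² = (-5 - 4*(-2))² = (-5 + 8)² = 3² = 9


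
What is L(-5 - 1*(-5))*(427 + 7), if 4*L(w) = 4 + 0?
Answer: 434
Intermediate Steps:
L(w) = 1 (L(w) = (4 + 0)/4 = (1/4)*4 = 1)
L(-5 - 1*(-5))*(427 + 7) = 1*(427 + 7) = 1*434 = 434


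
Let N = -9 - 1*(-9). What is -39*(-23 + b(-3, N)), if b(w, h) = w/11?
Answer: 9984/11 ≈ 907.64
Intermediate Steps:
N = 0 (N = -9 + 9 = 0)
b(w, h) = w/11 (b(w, h) = w*(1/11) = w/11)
-39*(-23 + b(-3, N)) = -39*(-23 + (1/11)*(-3)) = -39*(-23 - 3/11) = -39*(-256/11) = 9984/11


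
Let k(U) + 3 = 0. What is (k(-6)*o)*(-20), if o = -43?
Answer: -2580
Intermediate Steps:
k(U) = -3 (k(U) = -3 + 0 = -3)
(k(-6)*o)*(-20) = -3*(-43)*(-20) = 129*(-20) = -2580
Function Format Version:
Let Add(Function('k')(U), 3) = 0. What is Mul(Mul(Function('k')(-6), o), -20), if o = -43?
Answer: -2580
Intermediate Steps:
Function('k')(U) = -3 (Function('k')(U) = Add(-3, 0) = -3)
Mul(Mul(Function('k')(-6), o), -20) = Mul(Mul(-3, -43), -20) = Mul(129, -20) = -2580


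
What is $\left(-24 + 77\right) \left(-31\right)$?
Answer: $-1643$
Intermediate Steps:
$\left(-24 + 77\right) \left(-31\right) = 53 \left(-31\right) = -1643$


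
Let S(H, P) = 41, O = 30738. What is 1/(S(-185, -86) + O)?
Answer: 1/30779 ≈ 3.2490e-5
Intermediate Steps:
1/(S(-185, -86) + O) = 1/(41 + 30738) = 1/30779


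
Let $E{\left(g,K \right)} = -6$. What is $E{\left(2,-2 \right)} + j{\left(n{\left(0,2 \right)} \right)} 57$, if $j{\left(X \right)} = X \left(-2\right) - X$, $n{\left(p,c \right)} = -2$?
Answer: $336$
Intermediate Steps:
$j{\left(X \right)} = - 3 X$ ($j{\left(X \right)} = - 2 X - X = - 3 X$)
$E{\left(2,-2 \right)} + j{\left(n{\left(0,2 \right)} \right)} 57 = -6 + \left(-3\right) \left(-2\right) 57 = -6 + 6 \cdot 57 = -6 + 342 = 336$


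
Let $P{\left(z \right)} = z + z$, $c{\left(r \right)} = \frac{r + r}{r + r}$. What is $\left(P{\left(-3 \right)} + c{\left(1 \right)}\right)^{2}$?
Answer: $25$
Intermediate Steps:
$c{\left(r \right)} = 1$ ($c{\left(r \right)} = \frac{2 r}{2 r} = 2 r \frac{1}{2 r} = 1$)
$P{\left(z \right)} = 2 z$
$\left(P{\left(-3 \right)} + c{\left(1 \right)}\right)^{2} = \left(2 \left(-3\right) + 1\right)^{2} = \left(-6 + 1\right)^{2} = \left(-5\right)^{2} = 25$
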